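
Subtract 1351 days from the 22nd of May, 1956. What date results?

September 9, 1952

−366 (one year; includes Feb 29, 1956) → May 22, 1955 (985 left).
−365 (one year) → May 22, 1954 (620 left).
−365 (one year) → May 22, 1953 (255 left).
−22 → Apr 30, 1953 (end of Apr, 30 days; 233 left).
−30 → Mar 31, 1953 (end of Mar, 31 days; 203 left).
−31 → Feb 28, 1953 (end of Feb, 28 days; 172 left).
−28 → Jan 31, 1953 (end of Jan, 31 days; 144 left).
−31 → Dec 31, 1952 (end of Dec, 31 days; 113 left).
−31 → Nov 30, 1952 (end of Nov, 30 days; 82 left).
−30 → Oct 31, 1952 (end of Oct, 31 days; 52 left).
−31 → Sep 30, 1952 (end of Sep, 30 days; 21 left).
−21 → Sep 9, 1952.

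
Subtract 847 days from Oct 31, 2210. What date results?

−365 (one year) → Oct 31, 2209 (482 left).
−365 (one year) → Oct 31, 2208 (117 left).
−31 → Sep 30, 2208 (end of Sep, 30 days; 86 left).
−30 → Aug 31, 2208 (end of Aug, 31 days; 56 left).
−31 → Jul 31, 2208 (end of Jul, 31 days; 25 left).
−25 → Jul 6, 2208.

July 6, 2208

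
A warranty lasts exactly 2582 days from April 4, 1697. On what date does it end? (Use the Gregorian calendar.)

+365 (one year) → Apr 4, 1698 (2217 left).
+365 (one year) → Apr 4, 1699 (1852 left).
+365 (one year) → Apr 4, 1700 (1487 left).
+365 (one year) → Apr 4, 1701 (1122 left).
+365 (one year) → Apr 4, 1702 (757 left).
+365 (one year) → Apr 4, 1703 (392 left).
Apr has 30 days: +27 → May 1, 1703 (365 left).
May has 31 days: +31 → Jun 1, 1703 (334 left).
Jun has 30 days: +30 → Jul 1, 1703 (304 left).
Jul has 31 days: +31 → Aug 1, 1703 (273 left).
Aug has 31 days: +31 → Sep 1, 1703 (242 left).
Sep has 30 days: +30 → Oct 1, 1703 (212 left).
Oct has 31 days: +31 → Nov 1, 1703 (181 left).
Nov has 30 days: +30 → Dec 1, 1703 (151 left).
Dec has 31 days: +31 → Jan 1, 1704 (120 left).
Jan has 31 days: +31 → Feb 1, 1704 (89 left).
Feb has 29 days: +29 → Mar 1, 1704 (60 left).
Mar has 31 days: +31 → Apr 1, 1704 (29 left).
+29 → Apr 30, 1704.

April 30, 1704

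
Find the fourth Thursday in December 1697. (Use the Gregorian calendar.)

December 1, 1697 is a Sunday.
The first Thursday is therefore December 5 (4 days later).
The fourth Thursday is 5 + 3×7 = December 26.

December 26, 1697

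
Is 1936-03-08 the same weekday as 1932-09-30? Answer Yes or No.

No

From Sep 30, 1932 to Mar 8, 1936 is 1255 days.
1255 mod 7 = 2, so they are different weekdays.
(Sep 30, 1932 is a Friday; Mar 8, 1936 is a Sunday.)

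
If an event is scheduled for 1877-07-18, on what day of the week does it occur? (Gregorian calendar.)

Wednesday

January 1, 1877 is a Monday.
Jan 1, 1877 → Feb 1, 1877: 31 days (January has 31).
Feb 1, 1877 → Mar 1, 1877: 28 days (February has 28).
Mar 1, 1877 → Apr 1, 1877: 31 days (March has 31).
Apr 1, 1877 → May 1, 1877: 30 days (April has 30).
May 1, 1877 → Jun 1, 1877: 31 days (May has 31).
Jun 1, 1877 → Jul 1, 1877: 30 days (June has 30).
Jul 1, 1877 → Jul 18, 1877: 17 days.
Total: 198 days.
198 mod 7 = 2, so Monday + 2 = Wednesday.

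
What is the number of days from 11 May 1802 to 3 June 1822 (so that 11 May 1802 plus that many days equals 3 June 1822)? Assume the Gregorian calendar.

7328

May 11, 1802 → May 11, 1803: 365 days.
May 11, 1803 → May 11, 1804: 366 days (Feb 29, 1804 is in that span).
May 11, 1804 → May 11, 1805: 365 days.
May 11, 1805 → May 11, 1806: 365 days.
May 11, 1806 → May 11, 1807: 365 days.
May 11, 1807 → May 11, 1808: 366 days (Feb 29, 1808 is in that span).
May 11, 1808 → May 11, 1809: 365 days.
May 11, 1809 → May 11, 1810: 365 days.
May 11, 1810 → May 11, 1811: 365 days.
May 11, 1811 → May 11, 1812: 366 days (Feb 29, 1812 is in that span).
May 11, 1812 → May 11, 1813: 365 days.
May 11, 1813 → May 11, 1814: 365 days.
May 11, 1814 → May 11, 1815: 365 days.
May 11, 1815 → May 11, 1816: 366 days (Feb 29, 1816 is in that span).
May 11, 1816 → May 11, 1817: 365 days.
May 11, 1817 → May 11, 1818: 365 days.
May 11, 1818 → May 11, 1819: 365 days.
May 11, 1819 → May 11, 1820: 366 days (Feb 29, 1820 is in that span).
May 11, 1820 → May 11, 1821: 365 days.
May 11, 1821 → Jun 11, 1821: 31 days (May has 31).
Jun 11, 1821 → Jul 11, 1821: 30 days (June has 30).
Jul 11, 1821 → Aug 11, 1821: 31 days (July has 31).
Aug 11, 1821 → Sep 11, 1821: 31 days (August has 31).
Sep 11, 1821 → Oct 11, 1821: 30 days (September has 30).
Oct 11, 1821 → Nov 11, 1821: 31 days (October has 31).
Nov 11, 1821 → Dec 11, 1821: 30 days (November has 30).
Dec 11, 1821 → Jan 11, 1822: 31 days (December has 31).
Jan 11, 1822 → Feb 11, 1822: 31 days (January has 31).
Feb 11, 1822 → Mar 11, 1822: 28 days (February has 28).
Mar 11, 1822 → Apr 11, 1822: 31 days (March has 31).
Apr 11, 1822 → May 11, 1822: 30 days (April has 30).
May 11, 1822 → Jun 3, 1822: 23 days.
Total: 7328 days.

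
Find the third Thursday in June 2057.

June 1, 2057 is a Friday.
The first Thursday is therefore June 7 (6 days later).
The third Thursday is 7 + 2×7 = June 21.

June 21, 2057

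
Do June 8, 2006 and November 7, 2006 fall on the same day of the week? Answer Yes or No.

No

From Jun 8, 2006 to Nov 7, 2006 is 152 days.
152 mod 7 = 5, so they are different weekdays.
(Jun 8, 2006 is a Thursday; Nov 7, 2006 is a Tuesday.)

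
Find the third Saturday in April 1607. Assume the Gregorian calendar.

April 1, 1607 is a Sunday.
The first Saturday is therefore April 7 (6 days later).
The third Saturday is 7 + 2×7 = April 21.

April 21, 1607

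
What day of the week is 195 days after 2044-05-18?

Tuesday

First find the weekday of May 18, 2044. Doomsday rule: the anchor day for the 2000s is Tuesday. For year 44: 44÷12 = 3 r 8, and 8÷4 = 2, so 3+8+2 = 13.
Tuesday + 13 ≡ Monday — that's 2044's doomsday.
In May the doomsday date is May 9.
May 18 is 9 days after May 9; 9 mod 7 = 2, so Monday + 2 = Wednesday.
195 mod 7 = 6, so 195 days after a Wednesday is Wednesday + 6 = Tuesday.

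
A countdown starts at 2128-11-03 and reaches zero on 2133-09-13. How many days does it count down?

1775

Nov 3, 2128 → Nov 3, 2129: 365 days.
Nov 3, 2129 → Nov 3, 2130: 365 days.
Nov 3, 2130 → Nov 3, 2131: 365 days.
Nov 3, 2131 → Nov 3, 2132: 366 days (Feb 29, 2132 is in that span).
Nov 3, 2132 → Dec 3, 2132: 30 days (November has 30).
Dec 3, 2132 → Jan 3, 2133: 31 days (December has 31).
Jan 3, 2133 → Feb 3, 2133: 31 days (January has 31).
Feb 3, 2133 → Mar 3, 2133: 28 days (February has 28).
Mar 3, 2133 → Apr 3, 2133: 31 days (March has 31).
Apr 3, 2133 → May 3, 2133: 30 days (April has 30).
May 3, 2133 → Jun 3, 2133: 31 days (May has 31).
Jun 3, 2133 → Jul 3, 2133: 30 days (June has 30).
Jul 3, 2133 → Aug 3, 2133: 31 days (July has 31).
Aug 3, 2133 → Sep 3, 2133: 31 days (August has 31).
Sep 3, 2133 → Sep 13, 2133: 10 days.
Total: 1775 days.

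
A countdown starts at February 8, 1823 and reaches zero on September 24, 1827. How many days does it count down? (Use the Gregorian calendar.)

Feb 8, 1823 → Feb 8, 1824: 365 days.
Feb 8, 1824 → Feb 8, 1825: 366 days (Feb 29, 1824 is in that span).
Feb 8, 1825 → Feb 8, 1826: 365 days.
Feb 8, 1826 → Feb 8, 1827: 365 days.
Feb 8, 1827 → Mar 8, 1827: 28 days (February has 28).
Mar 8, 1827 → Apr 8, 1827: 31 days (March has 31).
Apr 8, 1827 → May 8, 1827: 30 days (April has 30).
May 8, 1827 → Jun 8, 1827: 31 days (May has 31).
Jun 8, 1827 → Jul 8, 1827: 30 days (June has 30).
Jul 8, 1827 → Aug 8, 1827: 31 days (July has 31).
Aug 8, 1827 → Sep 8, 1827: 31 days (August has 31).
Sep 8, 1827 → Sep 24, 1827: 16 days.
Total: 1689 days.

1689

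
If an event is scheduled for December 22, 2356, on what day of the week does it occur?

Saturday

Doomsday rule: the anchor day for the 2300s is Wednesday. For year 56: 56÷12 = 4 r 8, and 8÷4 = 2, so 4+8+2 = 14.
Wednesday + 14 ≡ Wednesday — that's 2356's doomsday.
In December the doomsday date is Dec 12.
Dec 22 is 10 days after Dec 12; 10 mod 7 = 3, so Wednesday + 3 = Saturday.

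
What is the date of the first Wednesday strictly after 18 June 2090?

Jun 18, 2090 is a Sunday.
From Sunday to the next Wednesday is 3 days.
Jun 18, 2090 + 3 = Jun 21, 2090.

June 21, 2090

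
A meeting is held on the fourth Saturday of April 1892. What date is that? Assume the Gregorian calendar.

April 1, 1892 is a Friday.
The first Saturday is therefore April 2 (1 days later).
The fourth Saturday is 2 + 3×7 = April 23.

April 23, 1892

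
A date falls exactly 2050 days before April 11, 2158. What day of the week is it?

First find the weekday of Apr 11, 2158. Doomsday rule: the anchor day for the 2100s is Sunday. For year 58: 58÷12 = 4 r 10, and 10÷4 = 2, so 4+10+2 = 16.
Sunday + 16 ≡ Tuesday — that's 2158's doomsday.
In April the doomsday date is Apr 4.
Apr 11 is 7 days after Apr 4; 7 mod 7 = 0, so Tuesday + 0 = Tuesday.
2050 mod 7 = 6, so 2050 days before a Tuesday is Tuesday − 6 = Wednesday.

Wednesday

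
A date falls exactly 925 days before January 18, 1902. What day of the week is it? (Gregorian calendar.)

Friday

Jan 18, 1902 is a Saturday.
925 mod 7 = 1, so 925 days before a Saturday is Saturday − 1 = Friday.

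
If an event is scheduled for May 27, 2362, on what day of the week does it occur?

Sunday

Doomsday rule: the anchor day for the 2300s is Wednesday. For year 62: 62÷12 = 5 r 2, and 2÷4 = 0, so 5+2+0 = 7.
Wednesday + 7 ≡ Wednesday — that's 2362's doomsday.
In May the doomsday date is May 9.
May 27 is 18 days after May 9; 18 mod 7 = 4, so Wednesday + 4 = Sunday.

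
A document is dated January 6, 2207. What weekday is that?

Doomsday rule: the anchor day for the 2200s is Friday. For year 07: 7÷12 = 0 r 7, and 7÷4 = 1, so 0+7+1 = 8.
Friday + 8 ≡ Saturday — that's 2207's doomsday.
In January the doomsday date is Jan 3 (2207 is not a leap year).
Jan 6 is 3 days after Jan 3; 3 mod 7 = 3, so Saturday + 3 = Tuesday.

Tuesday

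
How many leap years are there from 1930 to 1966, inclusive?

Multiples of 4 in [1930,1966]: 9.
Of those, multiples of 100: 0 (not leap unless ÷400).
Multiples of 400: 0.
Leap years = 9 − 0 + 0 = 9.

9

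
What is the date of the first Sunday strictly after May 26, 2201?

May 26, 2201 is a Tuesday.
From Tuesday to the next Sunday is 5 days.
May 26, 2201 + 5 = May 31, 2201.

May 31, 2201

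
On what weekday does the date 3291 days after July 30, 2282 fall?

Monday

Jul 30, 2282 is a Sunday.
3291 mod 7 = 1, so 3291 days after a Sunday is Sunday + 1 = Monday.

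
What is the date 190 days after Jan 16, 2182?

July 25, 2182

Jan has 31 days: +16 → Feb 1, 2182 (174 left).
Feb has 28 days: +28 → Mar 1, 2182 (146 left).
Mar has 31 days: +31 → Apr 1, 2182 (115 left).
Apr has 30 days: +30 → May 1, 2182 (85 left).
May has 31 days: +31 → Jun 1, 2182 (54 left).
Jun has 30 days: +30 → Jul 1, 2182 (24 left).
+24 → Jul 25, 2182.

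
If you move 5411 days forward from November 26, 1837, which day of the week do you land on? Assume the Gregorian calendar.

Nov 26, 1837 is a Sunday.
5411 mod 7 = 0, so 5411 days after a Sunday is Sunday + 0 = Sunday.

Sunday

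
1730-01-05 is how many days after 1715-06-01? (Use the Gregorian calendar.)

Jun 1, 1715 → Jun 1, 1716: 366 days (Feb 29, 1716 is in that span).
Jun 1, 1716 → Jun 1, 1717: 365 days.
Jun 1, 1717 → Jun 1, 1718: 365 days.
Jun 1, 1718 → Jun 1, 1719: 365 days.
Jun 1, 1719 → Jun 1, 1720: 366 days (Feb 29, 1720 is in that span).
Jun 1, 1720 → Jun 1, 1721: 365 days.
Jun 1, 1721 → Jun 1, 1722: 365 days.
Jun 1, 1722 → Jun 1, 1723: 365 days.
Jun 1, 1723 → Jun 1, 1724: 366 days (Feb 29, 1724 is in that span).
Jun 1, 1724 → Jun 1, 1725: 365 days.
Jun 1, 1725 → Jun 1, 1726: 365 days.
Jun 1, 1726 → Jun 1, 1727: 365 days.
Jun 1, 1727 → Jun 1, 1728: 366 days (Feb 29, 1728 is in that span).
Jun 1, 1728 → Jun 1, 1729: 365 days.
Jun 1, 1729 → Jul 1, 1729: 30 days (June has 30).
Jul 1, 1729 → Aug 1, 1729: 31 days (July has 31).
Aug 1, 1729 → Sep 1, 1729: 31 days (August has 31).
Sep 1, 1729 → Oct 1, 1729: 30 days (September has 30).
Oct 1, 1729 → Nov 1, 1729: 31 days (October has 31).
Nov 1, 1729 → Dec 1, 1729: 30 days (November has 30).
Dec 1, 1729 → Jan 1, 1730: 31 days (December has 31).
Jan 1, 1730 → Jan 5, 1730: 4 days.
Total: 5332 days.

5332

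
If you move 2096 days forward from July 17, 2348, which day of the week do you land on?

First find the weekday of Jul 17, 2348. Doomsday rule: the anchor day for the 2300s is Wednesday. For year 48: 48÷12 = 4 r 0, and 0÷4 = 0, so 4+0+0 = 4.
Wednesday + 4 ≡ Sunday — that's 2348's doomsday.
In July the doomsday date is Jul 11.
Jul 17 is 6 days after Jul 11; 6 mod 7 = 6, so Sunday + 6 = Saturday.
2096 mod 7 = 3, so 2096 days after a Saturday is Saturday + 3 = Tuesday.

Tuesday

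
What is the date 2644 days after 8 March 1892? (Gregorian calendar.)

June 4, 1899

+365 (one year) → Mar 8, 1893 (2279 left).
+365 (one year) → Mar 8, 1894 (1914 left).
+365 (one year) → Mar 8, 1895 (1549 left).
+366 (one year; includes Feb 29, 1896) → Mar 8, 1896 (1183 left).
+365 (one year) → Mar 8, 1897 (818 left).
+365 (one year) → Mar 8, 1898 (453 left).
+365 (one year) → Mar 8, 1899 (88 left).
Mar has 31 days: +24 → Apr 1, 1899 (64 left).
Apr has 30 days: +30 → May 1, 1899 (34 left).
May has 31 days: +31 → Jun 1, 1899 (3 left).
+3 → Jun 4, 1899.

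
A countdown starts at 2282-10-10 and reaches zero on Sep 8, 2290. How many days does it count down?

2890

Oct 10, 2282 → Oct 10, 2283: 365 days.
Oct 10, 2283 → Oct 10, 2284: 366 days (Feb 29, 2284 is in that span).
Oct 10, 2284 → Oct 10, 2285: 365 days.
Oct 10, 2285 → Oct 10, 2286: 365 days.
Oct 10, 2286 → Oct 10, 2287: 365 days.
Oct 10, 2287 → Oct 10, 2288: 366 days (Feb 29, 2288 is in that span).
Oct 10, 2288 → Oct 10, 2289: 365 days.
Oct 10, 2289 → Nov 10, 2289: 31 days (October has 31).
Nov 10, 2289 → Dec 10, 2289: 30 days (November has 30).
Dec 10, 2289 → Jan 10, 2290: 31 days (December has 31).
Jan 10, 2290 → Feb 10, 2290: 31 days (January has 31).
Feb 10, 2290 → Mar 10, 2290: 28 days (February has 28).
Mar 10, 2290 → Apr 10, 2290: 31 days (March has 31).
Apr 10, 2290 → May 10, 2290: 30 days (April has 30).
May 10, 2290 → Jun 10, 2290: 31 days (May has 31).
Jun 10, 2290 → Jul 10, 2290: 30 days (June has 30).
Jul 10, 2290 → Aug 10, 2290: 31 days (July has 31).
Aug 10, 2290 → Sep 8, 2290: 29 days.
Total: 2890 days.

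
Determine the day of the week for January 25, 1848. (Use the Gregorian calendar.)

Tuesday

Doomsday rule: the anchor day for the 1800s is Friday. For year 48: 48÷12 = 4 r 0, and 0÷4 = 0, so 4+0+0 = 4.
Friday + 4 ≡ Tuesday — that's 1848's doomsday.
In January the doomsday date is Jan 4 (1848 is a leap year (divisible by 4)).
Jan 25 is 21 days after Jan 4; 21 mod 7 = 0, so Tuesday + 0 = Tuesday.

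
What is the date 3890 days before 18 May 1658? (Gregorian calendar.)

−365 (one year) → May 18, 1657 (3525 left).
−365 (one year) → May 18, 1656 (3160 left).
−366 (one year; includes Feb 29, 1656) → May 18, 1655 (2794 left).
−365 (one year) → May 18, 1654 (2429 left).
−365 (one year) → May 18, 1653 (2064 left).
−365 (one year) → May 18, 1652 (1699 left).
−366 (one year; includes Feb 29, 1652) → May 18, 1651 (1333 left).
−365 (one year) → May 18, 1650 (968 left).
−365 (one year) → May 18, 1649 (603 left).
−365 (one year) → May 18, 1648 (238 left).
−18 → Apr 30, 1648 (end of Apr, 30 days; 220 left).
−30 → Mar 31, 1648 (end of Mar, 31 days; 190 left).
−31 → Feb 29, 1648 (end of Feb, 29 days; 159 left).
−29 → Jan 31, 1648 (end of Jan, 31 days; 130 left).
−31 → Dec 31, 1647 (end of Dec, 31 days; 99 left).
−31 → Nov 30, 1647 (end of Nov, 30 days; 68 left).
−30 → Oct 31, 1647 (end of Oct, 31 days; 38 left).
−31 → Sep 30, 1647 (end of Sep, 30 days; 7 left).
−7 → Sep 23, 1647.

September 23, 1647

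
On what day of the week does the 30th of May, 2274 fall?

Saturday

Doomsday rule: the anchor day for the 2200s is Friday. For year 74: 74÷12 = 6 r 2, and 2÷4 = 0, so 6+2+0 = 8.
Friday + 8 ≡ Saturday — that's 2274's doomsday.
In May the doomsday date is May 9.
May 30 is 21 days after May 9; 21 mod 7 = 0, so Saturday + 0 = Saturday.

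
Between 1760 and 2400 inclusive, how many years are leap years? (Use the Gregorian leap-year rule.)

156

Multiples of 4 in [1760,2400]: 161.
Of those, multiples of 100: 7 (not leap unless ÷400).
Multiples of 400: 2.
Leap years = 161 − 7 + 2 = 156.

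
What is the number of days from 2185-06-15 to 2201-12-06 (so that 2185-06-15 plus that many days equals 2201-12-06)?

6017

Jun 15, 2185 → Jun 15, 2186: 365 days.
Jun 15, 2186 → Jun 15, 2187: 365 days.
Jun 15, 2187 → Jun 15, 2188: 366 days (Feb 29, 2188 is in that span).
Jun 15, 2188 → Jun 15, 2189: 365 days.
Jun 15, 2189 → Jun 15, 2190: 365 days.
Jun 15, 2190 → Jun 15, 2191: 365 days.
Jun 15, 2191 → Jun 15, 2192: 366 days (Feb 29, 2192 is in that span).
Jun 15, 2192 → Jun 15, 2193: 365 days.
Jun 15, 2193 → Jun 15, 2194: 365 days.
Jun 15, 2194 → Jun 15, 2195: 365 days.
Jun 15, 2195 → Jun 15, 2196: 366 days (Feb 29, 2196 is in that span).
Jun 15, 2196 → Jun 15, 2197: 365 days.
Jun 15, 2197 → Jun 15, 2198: 365 days.
Jun 15, 2198 → Jun 15, 2199: 365 days.
Jun 15, 2199 → Jun 15, 2200: 365 days.
Jun 15, 2200 → Jun 15, 2201: 365 days.
Jun 15, 2201 → Jul 15, 2201: 30 days (June has 30).
Jul 15, 2201 → Aug 15, 2201: 31 days (July has 31).
Aug 15, 2201 → Sep 15, 2201: 31 days (August has 31).
Sep 15, 2201 → Oct 15, 2201: 30 days (September has 30).
Oct 15, 2201 → Nov 15, 2201: 31 days (October has 31).
Nov 15, 2201 → Dec 6, 2201: 21 days.
Total: 6017 days.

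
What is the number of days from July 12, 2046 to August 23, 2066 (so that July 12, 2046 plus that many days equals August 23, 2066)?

Jul 12, 2046 → Jul 12, 2047: 365 days.
Jul 12, 2047 → Jul 12, 2048: 366 days (Feb 29, 2048 is in that span).
Jul 12, 2048 → Jul 12, 2049: 365 days.
Jul 12, 2049 → Jul 12, 2050: 365 days.
Jul 12, 2050 → Jul 12, 2051: 365 days.
Jul 12, 2051 → Jul 12, 2052: 366 days (Feb 29, 2052 is in that span).
Jul 12, 2052 → Jul 12, 2053: 365 days.
Jul 12, 2053 → Jul 12, 2054: 365 days.
Jul 12, 2054 → Jul 12, 2055: 365 days.
Jul 12, 2055 → Jul 12, 2056: 366 days (Feb 29, 2056 is in that span).
Jul 12, 2056 → Jul 12, 2057: 365 days.
Jul 12, 2057 → Jul 12, 2058: 365 days.
Jul 12, 2058 → Jul 12, 2059: 365 days.
Jul 12, 2059 → Jul 12, 2060: 366 days (Feb 29, 2060 is in that span).
Jul 12, 2060 → Jul 12, 2061: 365 days.
Jul 12, 2061 → Jul 12, 2062: 365 days.
Jul 12, 2062 → Jul 12, 2063: 365 days.
Jul 12, 2063 → Jul 12, 2064: 366 days (Feb 29, 2064 is in that span).
Jul 12, 2064 → Jul 12, 2065: 365 days.
Jul 12, 2065 → Jul 12, 2066: 365 days.
Jul 12, 2066 → Aug 12, 2066: 31 days (July has 31).
Aug 12, 2066 → Aug 23, 2066: 11 days.
Total: 7347 days.

7347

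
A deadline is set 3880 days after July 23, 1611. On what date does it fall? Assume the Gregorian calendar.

+366 (one year; includes Feb 29, 1612) → Jul 23, 1612 (3514 left).
+365 (one year) → Jul 23, 1613 (3149 left).
+365 (one year) → Jul 23, 1614 (2784 left).
+365 (one year) → Jul 23, 1615 (2419 left).
+366 (one year; includes Feb 29, 1616) → Jul 23, 1616 (2053 left).
+365 (one year) → Jul 23, 1617 (1688 left).
+365 (one year) → Jul 23, 1618 (1323 left).
+365 (one year) → Jul 23, 1619 (958 left).
+366 (one year; includes Feb 29, 1620) → Jul 23, 1620 (592 left).
+365 (one year) → Jul 23, 1621 (227 left).
Jul has 31 days: +9 → Aug 1, 1621 (218 left).
Aug has 31 days: +31 → Sep 1, 1621 (187 left).
Sep has 30 days: +30 → Oct 1, 1621 (157 left).
Oct has 31 days: +31 → Nov 1, 1621 (126 left).
Nov has 30 days: +30 → Dec 1, 1621 (96 left).
Dec has 31 days: +31 → Jan 1, 1622 (65 left).
Jan has 31 days: +31 → Feb 1, 1622 (34 left).
Feb has 28 days: +28 → Mar 1, 1622 (6 left).
+6 → Mar 7, 1622.

March 7, 1622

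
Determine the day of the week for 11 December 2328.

Tuesday

Doomsday rule: the anchor day for the 2300s is Wednesday. For year 28: 28÷12 = 2 r 4, and 4÷4 = 1, so 2+4+1 = 7.
Wednesday + 7 ≡ Wednesday — that's 2328's doomsday.
In December the doomsday date is Dec 12.
Dec 11 is 1 day before Dec 12; 1 mod 7 = 1, so Wednesday − 1 = Tuesday.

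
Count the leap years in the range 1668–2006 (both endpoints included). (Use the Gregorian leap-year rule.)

Multiples of 4 in [1668,2006]: 85.
Of those, multiples of 100: 4 (not leap unless ÷400).
Multiples of 400: 1.
Leap years = 85 − 4 + 1 = 82.

82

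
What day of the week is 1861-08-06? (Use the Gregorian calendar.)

Doomsday rule: the anchor day for the 1800s is Friday. For year 61: 61÷12 = 5 r 1, and 1÷4 = 0, so 5+1+0 = 6.
Friday + 6 ≡ Thursday — that's 1861's doomsday.
In August the doomsday date is Aug 8.
Aug 6 is 2 days before Aug 8; 2 mod 7 = 2, so Thursday − 2 = Tuesday.

Tuesday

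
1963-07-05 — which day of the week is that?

Doomsday rule: the anchor day for the 1900s is Wednesday. For year 63: 63÷12 = 5 r 3, and 3÷4 = 0, so 5+3+0 = 8.
Wednesday + 8 ≡ Thursday — that's 1963's doomsday.
In July the doomsday date is Jul 11.
Jul 5 is 6 days before Jul 11; 6 mod 7 = 6, so Thursday − 6 = Friday.

Friday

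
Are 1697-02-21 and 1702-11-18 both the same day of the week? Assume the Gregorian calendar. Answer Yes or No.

From Feb 21, 1697 to Nov 18, 1702 is 2095 days.
2095 mod 7 = 2, so they are different weekdays.
(Feb 21, 1697 is a Thursday; Nov 18, 1702 is a Saturday.)

No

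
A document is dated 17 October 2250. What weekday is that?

Doomsday rule: the anchor day for the 2200s is Friday. For year 50: 50÷12 = 4 r 2, and 2÷4 = 0, so 4+2+0 = 6.
Friday + 6 ≡ Thursday — that's 2250's doomsday.
In October the doomsday date is Oct 10.
Oct 17 is 7 days after Oct 10; 7 mod 7 = 0, so Thursday + 0 = Thursday.

Thursday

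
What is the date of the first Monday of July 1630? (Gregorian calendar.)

July 1, 1630

July 1, 1630 is a Monday.
The first Monday is therefore July 1 (same day).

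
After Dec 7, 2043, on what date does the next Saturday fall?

Dec 7, 2043 is a Monday.
From Monday to the next Saturday is 5 days.
Dec 7, 2043 + 5 = Dec 12, 2043.

December 12, 2043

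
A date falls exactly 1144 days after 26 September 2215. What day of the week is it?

Sep 26, 2215 is a Tuesday.
1144 mod 7 = 3, so 1144 days after a Tuesday is Tuesday + 3 = Friday.

Friday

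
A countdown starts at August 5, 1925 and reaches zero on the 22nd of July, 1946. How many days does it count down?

Aug 5, 1925 → Aug 5, 1926: 365 days.
Aug 5, 1926 → Aug 5, 1927: 365 days.
Aug 5, 1927 → Aug 5, 1928: 366 days (Feb 29, 1928 is in that span).
Aug 5, 1928 → Aug 5, 1929: 365 days.
Aug 5, 1929 → Aug 5, 1930: 365 days.
Aug 5, 1930 → Aug 5, 1931: 365 days.
Aug 5, 1931 → Aug 5, 1932: 366 days (Feb 29, 1932 is in that span).
Aug 5, 1932 → Aug 5, 1933: 365 days.
Aug 5, 1933 → Aug 5, 1934: 365 days.
Aug 5, 1934 → Aug 5, 1935: 365 days.
Aug 5, 1935 → Aug 5, 1936: 366 days (Feb 29, 1936 is in that span).
Aug 5, 1936 → Aug 5, 1937: 365 days.
Aug 5, 1937 → Aug 5, 1938: 365 days.
Aug 5, 1938 → Aug 5, 1939: 365 days.
Aug 5, 1939 → Aug 5, 1940: 366 days (Feb 29, 1940 is in that span).
Aug 5, 1940 → Aug 5, 1941: 365 days.
Aug 5, 1941 → Aug 5, 1942: 365 days.
Aug 5, 1942 → Aug 5, 1943: 365 days.
Aug 5, 1943 → Aug 5, 1944: 366 days (Feb 29, 1944 is in that span).
Aug 5, 1944 → Aug 5, 1945: 365 days.
Aug 5, 1945 → Sep 5, 1945: 31 days (August has 31).
Sep 5, 1945 → Oct 5, 1945: 30 days (September has 30).
Oct 5, 1945 → Nov 5, 1945: 31 days (October has 31).
Nov 5, 1945 → Dec 5, 1945: 30 days (November has 30).
Dec 5, 1945 → Jan 5, 1946: 31 days (December has 31).
Jan 5, 1946 → Feb 5, 1946: 31 days (January has 31).
Feb 5, 1946 → Mar 5, 1946: 28 days (February has 28).
Mar 5, 1946 → Apr 5, 1946: 31 days (March has 31).
Apr 5, 1946 → May 5, 1946: 30 days (April has 30).
May 5, 1946 → Jun 5, 1946: 31 days (May has 31).
Jun 5, 1946 → Jul 5, 1946: 30 days (June has 30).
Jul 5, 1946 → Jul 22, 1946: 17 days.
Total: 7656 days.

7656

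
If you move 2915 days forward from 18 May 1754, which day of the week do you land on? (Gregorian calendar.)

May 18, 1754 is a Saturday.
2915 mod 7 = 3, so 2915 days after a Saturday is Saturday + 3 = Tuesday.

Tuesday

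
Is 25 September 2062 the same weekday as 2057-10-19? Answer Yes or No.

No

From Oct 19, 2057 to Sep 25, 2062 is 1802 days.
1802 mod 7 = 3, so they are different weekdays.
(Oct 19, 2057 is a Friday; Sep 25, 2062 is a Monday.)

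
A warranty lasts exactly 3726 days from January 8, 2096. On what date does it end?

+366 (one year; includes Feb 29, 2096) → Jan 8, 2097 (3360 left).
+365 (one year) → Jan 8, 2098 (2995 left).
+365 (one year) → Jan 8, 2099 (2630 left).
+365 (one year) → Jan 8, 2100 (2265 left).
+365 (one year) → Jan 8, 2101 (1900 left).
+365 (one year) → Jan 8, 2102 (1535 left).
+365 (one year) → Jan 8, 2103 (1170 left).
+365 (one year) → Jan 8, 2104 (805 left).
+366 (one year; includes Feb 29, 2104) → Jan 8, 2105 (439 left).
+365 (one year) → Jan 8, 2106 (74 left).
Jan has 31 days: +24 → Feb 1, 2106 (50 left).
Feb has 28 days: +28 → Mar 1, 2106 (22 left).
+22 → Mar 23, 2106.

March 23, 2106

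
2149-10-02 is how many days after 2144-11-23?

1774

Nov 23, 2144 → Nov 23, 2145: 365 days.
Nov 23, 2145 → Nov 23, 2146: 365 days.
Nov 23, 2146 → Nov 23, 2147: 365 days.
Nov 23, 2147 → Nov 23, 2148: 366 days (Feb 29, 2148 is in that span).
Nov 23, 2148 → Dec 23, 2148: 30 days (November has 30).
Dec 23, 2148 → Jan 23, 2149: 31 days (December has 31).
Jan 23, 2149 → Feb 23, 2149: 31 days (January has 31).
Feb 23, 2149 → Mar 23, 2149: 28 days (February has 28).
Mar 23, 2149 → Apr 23, 2149: 31 days (March has 31).
Apr 23, 2149 → May 23, 2149: 30 days (April has 30).
May 23, 2149 → Jun 23, 2149: 31 days (May has 31).
Jun 23, 2149 → Jul 23, 2149: 30 days (June has 30).
Jul 23, 2149 → Aug 23, 2149: 31 days (July has 31).
Aug 23, 2149 → Sep 23, 2149: 31 days (August has 31).
Sep 23, 2149 → Oct 2, 2149: 9 days.
Total: 1774 days.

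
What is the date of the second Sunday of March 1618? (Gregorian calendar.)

March 11, 1618

March 1, 1618 is a Thursday.
The first Sunday is therefore March 4 (3 days later).
The second Sunday is 4 + 1×7 = March 11.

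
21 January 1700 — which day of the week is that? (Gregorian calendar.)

Thursday

Doomsday rule: the anchor day for the 1700s is Sunday. For year 00: 0÷12 = 0 r 0, and 0÷4 = 0, so 0+0+0 = 0.
Sunday + 0 ≡ Sunday — that's 1700's doomsday.
In January the doomsday date is Jan 3 (1700 is not a leap year (divisible by 100 but not 400)).
Jan 21 is 18 days after Jan 3; 18 mod 7 = 4, so Sunday + 4 = Thursday.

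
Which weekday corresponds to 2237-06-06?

Tuesday

Doomsday rule: the anchor day for the 2200s is Friday. For year 37: 37÷12 = 3 r 1, and 1÷4 = 0, so 3+1+0 = 4.
Friday + 4 ≡ Tuesday — that's 2237's doomsday.
In June the doomsday date is Jun 6.
Jun 6 is the doomsday itself: Tuesday.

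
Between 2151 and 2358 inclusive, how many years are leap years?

Multiples of 4 in [2151,2358]: 52.
Of those, multiples of 100: 2 (not leap unless ÷400).
Multiples of 400: 0.
Leap years = 52 − 2 + 0 = 50.

50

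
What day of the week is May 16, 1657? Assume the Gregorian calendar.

Doomsday rule: the anchor day for the 1600s is Tuesday. For year 57: 57÷12 = 4 r 9, and 9÷4 = 2, so 4+9+2 = 15.
Tuesday + 15 ≡ Wednesday — that's 1657's doomsday.
In May the doomsday date is May 9.
May 16 is 7 days after May 9; 7 mod 7 = 0, so Wednesday + 0 = Wednesday.

Wednesday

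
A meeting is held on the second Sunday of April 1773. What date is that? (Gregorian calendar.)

April 11, 1773

April 1, 1773 is a Thursday.
The first Sunday is therefore April 4 (3 days later).
The second Sunday is 4 + 1×7 = April 11.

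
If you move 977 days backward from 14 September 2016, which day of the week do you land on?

Saturday

Sep 14, 2016 is a Wednesday.
977 mod 7 = 4, so 977 days before a Wednesday is Wednesday − 4 = Saturday.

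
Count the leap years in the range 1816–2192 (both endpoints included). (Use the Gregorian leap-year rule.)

93

Multiples of 4 in [1816,2192]: 95.
Of those, multiples of 100: 3 (not leap unless ÷400).
Multiples of 400: 1.
Leap years = 95 − 3 + 1 = 93.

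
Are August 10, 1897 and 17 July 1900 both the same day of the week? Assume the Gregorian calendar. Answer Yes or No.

From Aug 10, 1897 to Jul 17, 1900 is 1071 days.
1071 mod 7 = 0, so they are the same weekday.
(Aug 10, 1897 is a Tuesday; Jul 17, 1900 is a Tuesday.)

Yes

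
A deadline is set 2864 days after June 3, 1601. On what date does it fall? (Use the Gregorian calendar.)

+365 (one year) → Jun 3, 1602 (2499 left).
+365 (one year) → Jun 3, 1603 (2134 left).
+366 (one year; includes Feb 29, 1604) → Jun 3, 1604 (1768 left).
+365 (one year) → Jun 3, 1605 (1403 left).
+365 (one year) → Jun 3, 1606 (1038 left).
+365 (one year) → Jun 3, 1607 (673 left).
+366 (one year; includes Feb 29, 1608) → Jun 3, 1608 (307 left).
Jun has 30 days: +28 → Jul 1, 1608 (279 left).
Jul has 31 days: +31 → Aug 1, 1608 (248 left).
Aug has 31 days: +31 → Sep 1, 1608 (217 left).
Sep has 30 days: +30 → Oct 1, 1608 (187 left).
Oct has 31 days: +31 → Nov 1, 1608 (156 left).
Nov has 30 days: +30 → Dec 1, 1608 (126 left).
Dec has 31 days: +31 → Jan 1, 1609 (95 left).
Jan has 31 days: +31 → Feb 1, 1609 (64 left).
Feb has 28 days: +28 → Mar 1, 1609 (36 left).
Mar has 31 days: +31 → Apr 1, 1609 (5 left).
+5 → Apr 6, 1609.

April 6, 1609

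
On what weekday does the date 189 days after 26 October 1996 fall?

Oct 26, 1996 is a Saturday.
189 mod 7 = 0, so 189 days after a Saturday is Saturday + 0 = Saturday.

Saturday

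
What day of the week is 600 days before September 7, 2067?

Friday

Sep 7, 2067 is a Wednesday.
600 mod 7 = 5, so 600 days before a Wednesday is Wednesday − 5 = Friday.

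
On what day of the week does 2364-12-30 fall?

Doomsday rule: the anchor day for the 2300s is Wednesday. For year 64: 64÷12 = 5 r 4, and 4÷4 = 1, so 5+4+1 = 10.
Wednesday + 10 ≡ Saturday — that's 2364's doomsday.
In December the doomsday date is Dec 12.
Dec 30 is 18 days after Dec 12; 18 mod 7 = 4, so Saturday + 4 = Wednesday.

Wednesday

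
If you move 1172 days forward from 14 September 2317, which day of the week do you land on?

Monday

First find the weekday of Sep 14, 2317. Doomsday rule: the anchor day for the 2300s is Wednesday. For year 17: 17÷12 = 1 r 5, and 5÷4 = 1, so 1+5+1 = 7.
Wednesday + 7 ≡ Wednesday — that's 2317's doomsday.
In September the doomsday date is Sep 5.
Sep 14 is 9 days after Sep 5; 9 mod 7 = 2, so Wednesday + 2 = Friday.
1172 mod 7 = 3, so 1172 days after a Friday is Friday + 3 = Monday.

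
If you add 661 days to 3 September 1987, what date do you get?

June 25, 1989

+366 (one year; includes Feb 29, 1988) → Sep 3, 1988 (295 left).
Sep has 30 days: +28 → Oct 1, 1988 (267 left).
Oct has 31 days: +31 → Nov 1, 1988 (236 left).
Nov has 30 days: +30 → Dec 1, 1988 (206 left).
Dec has 31 days: +31 → Jan 1, 1989 (175 left).
Jan has 31 days: +31 → Feb 1, 1989 (144 left).
Feb has 28 days: +28 → Mar 1, 1989 (116 left).
Mar has 31 days: +31 → Apr 1, 1989 (85 left).
Apr has 30 days: +30 → May 1, 1989 (55 left).
May has 31 days: +31 → Jun 1, 1989 (24 left).
+24 → Jun 25, 1989.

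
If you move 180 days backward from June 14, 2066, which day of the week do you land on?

First find the weekday of Jun 14, 2066. Doomsday rule: the anchor day for the 2000s is Tuesday. For year 66: 66÷12 = 5 r 6, and 6÷4 = 1, so 5+6+1 = 12.
Tuesday + 12 ≡ Sunday — that's 2066's doomsday.
In June the doomsday date is Jun 6.
Jun 14 is 8 days after Jun 6; 8 mod 7 = 1, so Sunday + 1 = Monday.
180 mod 7 = 5, so 180 days before a Monday is Monday − 5 = Wednesday.

Wednesday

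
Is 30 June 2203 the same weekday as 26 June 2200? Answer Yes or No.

Yes

From Jun 26, 2200 to Jun 30, 2203 is 1099 days.
1099 mod 7 = 0, so they are the same weekday.
(Jun 26, 2200 is a Thursday; Jun 30, 2203 is a Thursday.)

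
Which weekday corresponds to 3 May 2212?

Sunday

Doomsday rule: the anchor day for the 2200s is Friday. For year 12: 12÷12 = 1 r 0, and 0÷4 = 0, so 1+0+0 = 1.
Friday + 1 ≡ Saturday — that's 2212's doomsday.
In May the doomsday date is May 9.
May 3 is 6 days before May 9; 6 mod 7 = 6, so Saturday − 6 = Sunday.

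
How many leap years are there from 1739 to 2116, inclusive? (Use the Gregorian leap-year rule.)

Multiples of 4 in [1739,2116]: 95.
Of those, multiples of 100: 4 (not leap unless ÷400).
Multiples of 400: 1.
Leap years = 95 − 4 + 1 = 92.

92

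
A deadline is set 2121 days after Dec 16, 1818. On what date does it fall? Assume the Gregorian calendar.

October 6, 1824

+365 (one year) → Dec 16, 1819 (1756 left).
+366 (one year; includes Feb 29, 1820) → Dec 16, 1820 (1390 left).
+365 (one year) → Dec 16, 1821 (1025 left).
+365 (one year) → Dec 16, 1822 (660 left).
+365 (one year) → Dec 16, 1823 (295 left).
Dec has 31 days: +16 → Jan 1, 1824 (279 left).
Jan has 31 days: +31 → Feb 1, 1824 (248 left).
Feb has 29 days: +29 → Mar 1, 1824 (219 left).
Mar has 31 days: +31 → Apr 1, 1824 (188 left).
Apr has 30 days: +30 → May 1, 1824 (158 left).
May has 31 days: +31 → Jun 1, 1824 (127 left).
Jun has 30 days: +30 → Jul 1, 1824 (97 left).
Jul has 31 days: +31 → Aug 1, 1824 (66 left).
Aug has 31 days: +31 → Sep 1, 1824 (35 left).
Sep has 30 days: +30 → Oct 1, 1824 (5 left).
+5 → Oct 6, 1824.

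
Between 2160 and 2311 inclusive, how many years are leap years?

Multiples of 4 in [2160,2311]: 38.
Of those, multiples of 100: 2 (not leap unless ÷400).
Multiples of 400: 0.
Leap years = 38 − 2 + 0 = 36.

36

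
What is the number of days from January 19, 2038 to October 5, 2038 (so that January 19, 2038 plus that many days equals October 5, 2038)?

Jan 19, 2038 → Feb 19, 2038: 31 days (January has 31).
Feb 19, 2038 → Mar 19, 2038: 28 days (February has 28).
Mar 19, 2038 → Apr 19, 2038: 31 days (March has 31).
Apr 19, 2038 → May 19, 2038: 30 days (April has 30).
May 19, 2038 → Jun 19, 2038: 31 days (May has 31).
Jun 19, 2038 → Jul 19, 2038: 30 days (June has 30).
Jul 19, 2038 → Aug 19, 2038: 31 days (July has 31).
Aug 19, 2038 → Sep 19, 2038: 31 days (August has 31).
Sep 19, 2038 → Oct 5, 2038: 16 days.
Total: 259 days.

259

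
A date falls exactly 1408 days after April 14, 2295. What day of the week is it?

Apr 14, 2295 is a Sunday.
1408 mod 7 = 1, so 1408 days after a Sunday is Sunday + 1 = Monday.

Monday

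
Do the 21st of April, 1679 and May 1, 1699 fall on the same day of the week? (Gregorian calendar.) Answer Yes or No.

From Apr 21, 1679 to May 1, 1699 is 7315 days.
7315 mod 7 = 0, so they are the same weekday.
(Apr 21, 1679 is a Friday; May 1, 1699 is a Friday.)

Yes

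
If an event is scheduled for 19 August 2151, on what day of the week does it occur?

Doomsday rule: the anchor day for the 2100s is Sunday. For year 51: 51÷12 = 4 r 3, and 3÷4 = 0, so 4+3+0 = 7.
Sunday + 7 ≡ Sunday — that's 2151's doomsday.
In August the doomsday date is Aug 8.
Aug 19 is 11 days after Aug 8; 11 mod 7 = 4, so Sunday + 4 = Thursday.

Thursday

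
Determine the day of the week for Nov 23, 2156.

Tuesday

Doomsday rule: the anchor day for the 2100s is Sunday. For year 56: 56÷12 = 4 r 8, and 8÷4 = 2, so 4+8+2 = 14.
Sunday + 14 ≡ Sunday — that's 2156's doomsday.
In November the doomsday date is Nov 7.
Nov 23 is 16 days after Nov 7; 16 mod 7 = 2, so Sunday + 2 = Tuesday.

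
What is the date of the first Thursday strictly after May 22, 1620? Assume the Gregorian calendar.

May 28, 1620

May 22, 1620 is a Friday.
From Friday to the next Thursday is 6 days.
May 22, 1620 + 6 = May 28, 1620.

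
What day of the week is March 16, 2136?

Doomsday rule: the anchor day for the 2100s is Sunday. For year 36: 36÷12 = 3 r 0, and 0÷4 = 0, so 3+0+0 = 3.
Sunday + 3 ≡ Wednesday — that's 2136's doomsday.
In March the doomsday date is Mar 14.
Mar 16 is 2 days after Mar 14; 2 mod 7 = 2, so Wednesday + 2 = Friday.

Friday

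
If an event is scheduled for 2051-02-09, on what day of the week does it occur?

Doomsday rule: the anchor day for the 2000s is Tuesday. For year 51: 51÷12 = 4 r 3, and 3÷4 = 0, so 4+3+0 = 7.
Tuesday + 7 ≡ Tuesday — that's 2051's doomsday.
In February the doomsday date is Feb 28 (2051 is not a leap year).
Feb 9 is 19 days before Feb 28; 19 mod 7 = 5, so Tuesday − 5 = Thursday.

Thursday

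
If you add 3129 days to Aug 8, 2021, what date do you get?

March 3, 2030

+365 (one year) → Aug 8, 2022 (2764 left).
+365 (one year) → Aug 8, 2023 (2399 left).
+366 (one year; includes Feb 29, 2024) → Aug 8, 2024 (2033 left).
+365 (one year) → Aug 8, 2025 (1668 left).
+365 (one year) → Aug 8, 2026 (1303 left).
+365 (one year) → Aug 8, 2027 (938 left).
+366 (one year; includes Feb 29, 2028) → Aug 8, 2028 (572 left).
+365 (one year) → Aug 8, 2029 (207 left).
Aug has 31 days: +24 → Sep 1, 2029 (183 left).
Sep has 30 days: +30 → Oct 1, 2029 (153 left).
Oct has 31 days: +31 → Nov 1, 2029 (122 left).
Nov has 30 days: +30 → Dec 1, 2029 (92 left).
Dec has 31 days: +31 → Jan 1, 2030 (61 left).
Jan has 31 days: +31 → Feb 1, 2030 (30 left).
Feb has 28 days: +28 → Mar 1, 2030 (2 left).
+2 → Mar 3, 2030.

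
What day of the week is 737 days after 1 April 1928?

Tuesday

First find the weekday of Apr 1, 1928. Doomsday rule: the anchor day for the 1900s is Wednesday. For year 28: 28÷12 = 2 r 4, and 4÷4 = 1, so 2+4+1 = 7.
Wednesday + 7 ≡ Wednesday — that's 1928's doomsday.
In April the doomsday date is Apr 4.
Apr 1 is 3 days before Apr 4; 3 mod 7 = 3, so Wednesday − 3 = Sunday.
737 mod 7 = 2, so 737 days after a Sunday is Sunday + 2 = Tuesday.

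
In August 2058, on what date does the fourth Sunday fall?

August 25, 2058

August 1, 2058 is a Thursday.
The first Sunday is therefore August 4 (3 days later).
The fourth Sunday is 4 + 3×7 = August 25.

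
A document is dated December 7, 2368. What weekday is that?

Doomsday rule: the anchor day for the 2300s is Wednesday. For year 68: 68÷12 = 5 r 8, and 8÷4 = 2, so 5+8+2 = 15.
Wednesday + 15 ≡ Thursday — that's 2368's doomsday.
In December the doomsday date is Dec 12.
Dec 7 is 5 days before Dec 12; 5 mod 7 = 5, so Thursday − 5 = Saturday.

Saturday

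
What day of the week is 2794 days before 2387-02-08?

Saturday

First find the weekday of Feb 8, 2387. Doomsday rule: the anchor day for the 2300s is Wednesday. For year 87: 87÷12 = 7 r 3, and 3÷4 = 0, so 7+3+0 = 10.
Wednesday + 10 ≡ Saturday — that's 2387's doomsday.
In February the doomsday date is Feb 28 (2387 is not a leap year).
Feb 8 is 20 days before Feb 28; 20 mod 7 = 6, so Saturday − 6 = Sunday.
2794 mod 7 = 1, so 2794 days before a Sunday is Sunday − 1 = Saturday.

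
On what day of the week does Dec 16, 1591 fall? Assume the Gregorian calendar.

Monday

Doomsday rule: the anchor day for the 1500s is Wednesday. For year 91: 91÷12 = 7 r 7, and 7÷4 = 1, so 7+7+1 = 15.
Wednesday + 15 ≡ Thursday — that's 1591's doomsday.
In December the doomsday date is Dec 12.
Dec 16 is 4 days after Dec 12; 4 mod 7 = 4, so Thursday + 4 = Monday.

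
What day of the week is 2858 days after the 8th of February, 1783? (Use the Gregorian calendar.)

Monday

Feb 8, 1783 is a Saturday.
2858 mod 7 = 2, so 2858 days after a Saturday is Saturday + 2 = Monday.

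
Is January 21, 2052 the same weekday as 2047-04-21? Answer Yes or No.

Yes

From Apr 21, 2047 to Jan 21, 2052 is 1736 days.
1736 mod 7 = 0, so they are the same weekday.
(Apr 21, 2047 is a Sunday; Jan 21, 2052 is a Sunday.)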